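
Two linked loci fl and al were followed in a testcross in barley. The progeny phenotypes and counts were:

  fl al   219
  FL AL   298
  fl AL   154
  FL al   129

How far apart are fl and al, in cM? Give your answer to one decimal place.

The two most frequent classes, FL AL (298) and fl al (219), are the parental types, so the F1 was FL AL / fl al.
The recombinant classes are FL al and fl AL: 129 + 154 = 283.
Recombination frequency = 283/800 = 0.3538 ≈ 35.4%, i.e. 35.4 cM.

35.4 cM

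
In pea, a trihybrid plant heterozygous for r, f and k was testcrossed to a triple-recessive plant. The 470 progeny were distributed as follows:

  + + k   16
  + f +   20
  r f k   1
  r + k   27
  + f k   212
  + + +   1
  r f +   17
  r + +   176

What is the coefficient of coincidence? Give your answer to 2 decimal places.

0.55

The two most frequent reciprocal classes, r + + and + f k, are the parental types, so the F1 was r + + / + f k.
The two rarest classes, + + + and r f k, are the double crossovers. Comparing them with the parentals, only the r allele has switched, so r is the middle locus and the order is k – r – f.
k–r: (47 + 2)/470 = 0.1043; r–f: (33 + 2)/470 = 0.0745.
Expected DCO frequency = 0.1043 × 0.0745 ≈ 0.00777; observed = 2/470 ≈ 0.00426.
Coefficient of coincidence = 0.00426/0.00777 ≈ 0.55.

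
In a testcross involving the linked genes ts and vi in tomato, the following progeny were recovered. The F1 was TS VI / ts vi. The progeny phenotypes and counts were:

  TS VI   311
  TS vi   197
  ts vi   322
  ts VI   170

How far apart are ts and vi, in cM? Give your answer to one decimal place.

The recombinant classes are TS vi and ts VI: 197 + 170 = 367.
Recombination frequency = 367/1000 = 0.3670 ≈ 36.7%, i.e. 36.7 cM.

36.7 cM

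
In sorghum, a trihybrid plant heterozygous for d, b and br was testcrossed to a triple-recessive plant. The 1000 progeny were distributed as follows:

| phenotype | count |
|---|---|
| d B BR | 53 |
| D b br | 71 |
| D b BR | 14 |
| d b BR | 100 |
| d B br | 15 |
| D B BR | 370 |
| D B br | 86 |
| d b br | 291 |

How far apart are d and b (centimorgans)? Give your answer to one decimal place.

15.3 centimorgans

The two most frequent reciprocal classes, d b br and D B BR, are the parental types, so the F1 was d b br / D B BR.
The two rarest classes, d B br and D b BR, are the double crossovers. Comparing them with the parentals, only the b allele has switched, so b is the middle locus and the order is br – b – d.
Crossovers in the b–d interval produce the single-crossover classes D b br and d B BR (71 + 53 = 124) plus the double crossovers (29).
RF(b–d) = (124 + 29) / 1000 = 153/1000 = 0.1530 → 15.3 centimorgans.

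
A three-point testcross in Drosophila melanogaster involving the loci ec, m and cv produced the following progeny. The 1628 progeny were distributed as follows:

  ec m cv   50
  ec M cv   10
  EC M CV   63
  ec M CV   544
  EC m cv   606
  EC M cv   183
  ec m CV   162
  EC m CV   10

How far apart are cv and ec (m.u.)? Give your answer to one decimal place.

The two most frequent reciprocal classes, ec M CV and EC m cv, are the parental types, so the F1 was ec M CV / EC m cv.
The two rarest classes, ec M cv and EC m CV, are the double crossovers. Comparing them with the parentals, only the cv allele has switched, so cv is the middle locus and the order is m – cv – ec.
Crossovers in the cv–ec interval produce the single-crossover classes EC M CV and ec m cv (63 + 50 = 113) plus the double crossovers (20).
RF(cv–ec) = (113 + 20) / 1628 = 133/1628 = 0.0817 → 8.2 m.u.

8.2 m.u.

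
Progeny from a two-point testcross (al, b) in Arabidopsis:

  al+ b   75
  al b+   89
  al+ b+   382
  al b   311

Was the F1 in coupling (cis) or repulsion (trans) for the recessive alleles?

The two most frequent classes are al+ b+ (382) and al b (311); these are the parental (non-recombinant) types.
So the F1 carried al+ b+ on one chromosome and al b on the other — the recessive alleles are on the same chromosome (cis / coupling).

cis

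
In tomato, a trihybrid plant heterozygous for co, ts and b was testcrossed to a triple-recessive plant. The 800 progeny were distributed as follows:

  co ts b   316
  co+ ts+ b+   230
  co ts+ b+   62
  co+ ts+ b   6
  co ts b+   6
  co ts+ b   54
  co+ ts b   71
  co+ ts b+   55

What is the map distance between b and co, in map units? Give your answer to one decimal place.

18.1 map units

The two most frequent reciprocal classes, co+ ts+ b+ and co ts b, are the parental types, so the F1 was co+ ts+ b+ / co ts b.
The two rarest classes, co+ ts+ b and co ts b+, are the double crossovers. Comparing them with the parentals, only the b allele has switched, so b is the middle locus and the order is ts – b – co.
Crossovers in the b–co interval produce the single-crossover classes co ts+ b+ and co+ ts b (62 + 71 = 133) plus the double crossovers (12).
RF(b–co) = (133 + 12) / 800 = 145/800 = 0.1812 → 18.1 map units.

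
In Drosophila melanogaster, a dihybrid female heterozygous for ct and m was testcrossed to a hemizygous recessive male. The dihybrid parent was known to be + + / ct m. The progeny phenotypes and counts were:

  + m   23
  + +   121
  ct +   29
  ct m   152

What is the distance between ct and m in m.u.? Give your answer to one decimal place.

The recombinant classes are + m and ct +: 23 + 29 = 52.
Recombination frequency = 52/325 = 0.1600 ≈ 16.0%, i.e. 16.0 m.u.

16.0 m.u.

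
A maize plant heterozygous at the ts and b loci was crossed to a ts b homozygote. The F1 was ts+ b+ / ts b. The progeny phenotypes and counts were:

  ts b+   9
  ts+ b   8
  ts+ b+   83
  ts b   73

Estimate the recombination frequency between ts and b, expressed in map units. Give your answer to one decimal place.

9.8 map units

The recombinant classes are ts+ b and ts b+: 8 + 9 = 17.
Recombination frequency = 17/173 = 0.0983 ≈ 9.8%, i.e. 9.8 map units.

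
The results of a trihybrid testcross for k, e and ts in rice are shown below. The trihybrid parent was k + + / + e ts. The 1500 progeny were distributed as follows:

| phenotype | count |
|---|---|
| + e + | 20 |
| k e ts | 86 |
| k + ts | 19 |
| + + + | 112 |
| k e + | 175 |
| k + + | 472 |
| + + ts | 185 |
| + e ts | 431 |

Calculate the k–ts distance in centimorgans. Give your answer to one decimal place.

The two rarest classes, k + ts and + e +, are the double crossovers. Comparing them with the parentals, only the ts allele has switched, so ts is the middle locus and the order is k – ts – e.
Crossovers in the k–ts interval produce the single-crossover classes + + + and k e ts (112 + 86 = 198) plus the double crossovers (39).
RF(k–ts) = (198 + 39) / 1500 = 237/1500 = 0.1580 → 15.8 centimorgans.

15.8 centimorgans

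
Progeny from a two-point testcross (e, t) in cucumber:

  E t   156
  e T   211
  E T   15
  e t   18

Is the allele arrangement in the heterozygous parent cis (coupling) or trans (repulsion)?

trans

The two most frequent classes are E t (156) and e T (211); these are the parental (non-recombinant) types.
So the F1 carried E t on one chromosome and e T on the other — the recessive alleles are on opposite chromosomes (trans / repulsion).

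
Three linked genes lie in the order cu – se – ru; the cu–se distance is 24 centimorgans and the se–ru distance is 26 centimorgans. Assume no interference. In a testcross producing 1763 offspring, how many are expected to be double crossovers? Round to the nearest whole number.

110

Map distances give recombination frequencies of 0.240 and 0.260 for the two intervals.
With no interference, expected double-crossover frequency = 0.240 × 0.260 = 0.06240.
Expected number = 0.06240 × 1763 = 110.01 ≈ 110.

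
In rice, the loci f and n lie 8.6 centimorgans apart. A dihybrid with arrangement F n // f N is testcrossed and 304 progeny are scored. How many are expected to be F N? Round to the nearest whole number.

A map distance of 8.6 centimorgans corresponds to a recombination frequency of 0.086.
The F1 is F n / f N, so F N is a recombinant gamete class with expected frequency r/2 = 0.086/2 = 0.0430.
Expected number = 0.0430 × 304 = 13.07 ≈ 13.

13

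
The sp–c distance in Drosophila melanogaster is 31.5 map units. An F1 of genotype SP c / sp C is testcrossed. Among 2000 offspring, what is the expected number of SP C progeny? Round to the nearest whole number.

315

A map distance of 31.5 map units corresponds to a recombination frequency of 0.315.
The F1 is SP c / sp C, so SP C is a recombinant gamete class with expected frequency r/2 = 0.315/2 = 0.1575.
Expected number = 0.1575 × 2000 = 315.00 ≈ 315.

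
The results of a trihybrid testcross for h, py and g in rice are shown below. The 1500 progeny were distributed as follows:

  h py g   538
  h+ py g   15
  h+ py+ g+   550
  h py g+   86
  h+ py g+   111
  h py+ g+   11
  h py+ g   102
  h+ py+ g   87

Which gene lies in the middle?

h

The two most frequent reciprocal classes, h py g and h+ py+ g+, are the parental types, so the F1 was h py g / h+ py+ g+.
The two rarest classes, h+ py g and h py+ g+, are the double crossovers. Comparing them with the parentals, only the h allele has switched, so h is the middle locus and the order is g – h – py.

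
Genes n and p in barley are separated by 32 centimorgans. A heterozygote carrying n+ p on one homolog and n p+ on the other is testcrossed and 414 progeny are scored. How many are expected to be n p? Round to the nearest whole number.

A map distance of 32 centimorgans corresponds to a recombination frequency of 0.320.
The F1 is n+ p / n p+, so n p is a recombinant gamete class with expected frequency r/2 = 0.320/2 = 0.1600.
Expected number = 0.1600 × 414 = 66.24 ≈ 66.

66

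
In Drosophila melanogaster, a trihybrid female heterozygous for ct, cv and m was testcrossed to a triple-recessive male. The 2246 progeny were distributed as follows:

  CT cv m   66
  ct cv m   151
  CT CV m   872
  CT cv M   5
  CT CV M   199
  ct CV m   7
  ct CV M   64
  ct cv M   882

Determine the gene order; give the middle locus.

ct

The two most frequent reciprocal classes, ct cv M and CT CV m, are the parental types, so the F1 was ct cv M / CT CV m.
The two rarest classes, CT cv M and ct CV m, are the double crossovers. Comparing them with the parentals, only the ct allele has switched, so ct is the middle locus and the order is cv – ct – m.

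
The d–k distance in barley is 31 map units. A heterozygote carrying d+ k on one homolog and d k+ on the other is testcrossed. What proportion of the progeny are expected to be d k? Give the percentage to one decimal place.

15.5%

A map distance of 31 map units corresponds to a recombination frequency of 0.310.
The F1 is d+ k / d k+, so d k is a recombinant gamete class with expected frequency r/2 = 0.310/2 = 0.1550.
That is 0.1550 = 15.5% of the progeny.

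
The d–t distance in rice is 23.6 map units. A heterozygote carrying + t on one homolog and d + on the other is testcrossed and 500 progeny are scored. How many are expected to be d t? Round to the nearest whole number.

A map distance of 23.6 map units corresponds to a recombination frequency of 0.236.
The F1 is + t / d +, so d t is a recombinant gamete class with expected frequency r/2 = 0.236/2 = 0.1180.
Expected number = 0.1180 × 500 = 59.00 ≈ 59.

59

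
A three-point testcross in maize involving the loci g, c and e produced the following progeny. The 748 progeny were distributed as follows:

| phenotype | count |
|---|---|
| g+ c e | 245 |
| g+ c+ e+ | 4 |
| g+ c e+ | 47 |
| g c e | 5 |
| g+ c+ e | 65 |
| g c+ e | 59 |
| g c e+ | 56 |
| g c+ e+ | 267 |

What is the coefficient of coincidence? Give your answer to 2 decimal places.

0.45

The two most frequent reciprocal classes, g+ c e and g c+ e+, are the parental types, so the F1 was g+ c e / g c+ e+.
The two rarest classes, g c e and g+ c+ e+, are the double crossovers. Comparing them with the parentals, only the g allele has switched, so g is the middle locus and the order is c – g – e.
c–g: (121 + 9)/748 = 0.1738; g–e: (106 + 9)/748 = 0.1537.
Expected DCO frequency = 0.1738 × 0.1537 ≈ 0.02671; observed = 9/748 ≈ 0.01203.
Coefficient of coincidence = 0.01203/0.02671 ≈ 0.45.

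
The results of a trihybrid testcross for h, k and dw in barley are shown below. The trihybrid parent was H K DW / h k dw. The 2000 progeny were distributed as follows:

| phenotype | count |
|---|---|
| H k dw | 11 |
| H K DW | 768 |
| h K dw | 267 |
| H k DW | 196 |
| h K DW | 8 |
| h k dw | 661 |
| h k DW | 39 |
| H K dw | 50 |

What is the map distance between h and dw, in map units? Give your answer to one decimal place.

The two rarest classes, h K DW and H k dw, are the double crossovers. Comparing them with the parentals, only the h allele has switched, so h is the middle locus and the order is dw – h – k.
Crossovers in the dw–h interval produce the single-crossover classes H K dw and h k DW (50 + 39 = 89) plus the double crossovers (19).
RF(dw–h) = (89 + 19) / 2000 = 108/2000 = 0.0540 → 5.4 map units.

5.4 map units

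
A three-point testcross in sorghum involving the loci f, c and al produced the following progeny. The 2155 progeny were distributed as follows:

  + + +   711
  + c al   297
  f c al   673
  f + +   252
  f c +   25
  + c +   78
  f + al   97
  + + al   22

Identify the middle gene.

The two most frequent reciprocal classes, + + + and f c al, are the parental types, so the F1 was + + + / f c al.
The two rarest classes, + + al and f c +, are the double crossovers. Comparing them with the parentals, only the al allele has switched, so al is the middle locus and the order is f – al – c.

al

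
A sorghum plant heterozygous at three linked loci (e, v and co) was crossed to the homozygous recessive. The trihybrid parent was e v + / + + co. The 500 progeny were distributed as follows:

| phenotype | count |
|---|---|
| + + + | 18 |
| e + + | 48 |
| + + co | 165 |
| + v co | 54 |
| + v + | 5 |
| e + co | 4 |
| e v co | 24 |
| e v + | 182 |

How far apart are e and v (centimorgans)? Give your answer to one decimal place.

22.2 centimorgans

The two rarest classes, + v + and e + co, are the double crossovers. Comparing them with the parentals, only the e allele has switched, so e is the middle locus and the order is v – e – co.
Crossovers in the v–e interval produce the single-crossover classes e + + and + v co (48 + 54 = 102) plus the double crossovers (9).
RF(v–e) = (102 + 9) / 500 = 111/500 = 0.2220 → 22.2 centimorgans.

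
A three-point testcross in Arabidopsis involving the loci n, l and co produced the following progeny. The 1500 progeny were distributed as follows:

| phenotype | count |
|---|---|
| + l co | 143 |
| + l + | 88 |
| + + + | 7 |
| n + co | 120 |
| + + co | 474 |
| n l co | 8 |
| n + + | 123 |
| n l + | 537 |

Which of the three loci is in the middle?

co

The two most frequent reciprocal classes, n l + and + + co, are the parental types, so the F1 was n l + / + + co.
The two rarest classes, n l co and + + +, are the double crossovers. Comparing them with the parentals, only the co allele has switched, so co is the middle locus and the order is n – co – l.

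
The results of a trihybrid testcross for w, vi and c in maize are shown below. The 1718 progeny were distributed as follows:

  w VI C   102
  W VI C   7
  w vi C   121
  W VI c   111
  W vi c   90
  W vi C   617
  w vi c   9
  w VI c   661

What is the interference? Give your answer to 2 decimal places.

0.47

The two most frequent reciprocal classes, W vi C and w VI c, are the parental types, so the F1 was W vi C / w VI c.
The two rarest classes, W VI C and w vi c, are the double crossovers. Comparing them with the parentals, only the vi allele has switched, so vi is the middle locus and the order is c – vi – w.
c–vi: (192 + 16)/1718 = 0.1211; vi–w: (232 + 16)/1718 = 0.1444.
Expected DCO frequency = 0.1211 × 0.1444 ≈ 0.01749; observed = 16/1718 ≈ 0.00931.
Coefficient of coincidence = 0.00931/0.01749 ≈ 0.53; interference = 1 − 0.53 = 0.47.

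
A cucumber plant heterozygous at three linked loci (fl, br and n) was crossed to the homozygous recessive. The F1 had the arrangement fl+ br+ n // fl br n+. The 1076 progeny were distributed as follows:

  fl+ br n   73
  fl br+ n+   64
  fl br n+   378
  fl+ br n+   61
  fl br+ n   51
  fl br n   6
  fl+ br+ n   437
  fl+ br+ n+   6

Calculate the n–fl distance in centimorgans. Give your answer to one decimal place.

The two rarest classes, fl+ br+ n+ and fl br n, are the double crossovers. Comparing them with the parentals, only the n allele has switched, so n is the middle locus and the order is fl – n – br.
Crossovers in the fl–n interval produce the single-crossover classes fl br+ n and fl+ br n+ (51 + 61 = 112) plus the double crossovers (12).
RF(fl–n) = (112 + 12) / 1076 = 124/1076 = 0.1152 → 11.5 centimorgans.

11.5 centimorgans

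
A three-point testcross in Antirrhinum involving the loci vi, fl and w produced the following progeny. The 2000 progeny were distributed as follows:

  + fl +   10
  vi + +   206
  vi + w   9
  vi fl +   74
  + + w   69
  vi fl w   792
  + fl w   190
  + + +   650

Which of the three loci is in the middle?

fl

The two most frequent reciprocal classes, vi fl w and + + +, are the parental types, so the F1 was vi fl w / + + +.
The two rarest classes, vi + w and + fl +, are the double crossovers. Comparing them with the parentals, only the fl allele has switched, so fl is the middle locus and the order is vi – fl – w.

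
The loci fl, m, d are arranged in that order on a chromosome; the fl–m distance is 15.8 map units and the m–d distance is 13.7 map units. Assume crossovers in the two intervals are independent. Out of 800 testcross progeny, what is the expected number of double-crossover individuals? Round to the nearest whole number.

Map distances give recombination frequencies of 0.158 and 0.137 for the two intervals.
With no interference, expected double-crossover frequency = 0.158 × 0.137 = 0.02165.
Expected number = 0.02165 × 800 = 17.32 ≈ 17.

17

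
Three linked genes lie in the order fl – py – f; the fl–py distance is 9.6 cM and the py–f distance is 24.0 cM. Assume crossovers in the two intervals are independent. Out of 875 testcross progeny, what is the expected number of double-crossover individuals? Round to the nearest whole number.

Map distances give recombination frequencies of 0.096 and 0.240 for the two intervals.
With no interference, expected double-crossover frequency = 0.096 × 0.240 = 0.02304.
Expected number = 0.02304 × 875 = 20.16 ≈ 20.

20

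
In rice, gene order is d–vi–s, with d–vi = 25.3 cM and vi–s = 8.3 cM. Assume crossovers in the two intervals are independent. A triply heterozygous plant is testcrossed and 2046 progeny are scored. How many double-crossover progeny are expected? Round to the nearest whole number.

Map distances give recombination frequencies of 0.253 and 0.083 for the two intervals.
With no interference, expected double-crossover frequency = 0.253 × 0.083 = 0.02100.
Expected number = 0.02100 × 2046 = 42.96 ≈ 43.

43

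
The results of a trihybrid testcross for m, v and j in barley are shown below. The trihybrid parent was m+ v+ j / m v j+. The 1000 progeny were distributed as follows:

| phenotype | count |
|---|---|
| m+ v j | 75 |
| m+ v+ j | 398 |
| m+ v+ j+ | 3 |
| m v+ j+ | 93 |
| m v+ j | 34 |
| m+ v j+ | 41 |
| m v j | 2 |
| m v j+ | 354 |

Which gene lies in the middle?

The two rarest classes, m+ v+ j+ and m v j, are the double crossovers. Comparing them with the parentals, only the j allele has switched, so j is the middle locus and the order is m – j – v.

j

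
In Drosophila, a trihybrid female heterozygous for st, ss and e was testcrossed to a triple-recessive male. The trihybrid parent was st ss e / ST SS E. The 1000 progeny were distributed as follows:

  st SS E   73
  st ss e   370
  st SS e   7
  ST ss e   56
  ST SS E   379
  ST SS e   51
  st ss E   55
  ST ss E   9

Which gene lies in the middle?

ss

The two rarest classes, st SS e and ST ss E, are the double crossovers. Comparing them with the parentals, only the ss allele has switched, so ss is the middle locus and the order is e – ss – st.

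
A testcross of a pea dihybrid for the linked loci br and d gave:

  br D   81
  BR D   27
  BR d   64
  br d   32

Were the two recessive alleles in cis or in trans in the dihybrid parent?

trans

The two most frequent classes are BR d (64) and br D (81); these are the parental (non-recombinant) types.
So the F1 carried BR d on one chromosome and br D on the other — the recessive alleles are on opposite chromosomes (trans / repulsion).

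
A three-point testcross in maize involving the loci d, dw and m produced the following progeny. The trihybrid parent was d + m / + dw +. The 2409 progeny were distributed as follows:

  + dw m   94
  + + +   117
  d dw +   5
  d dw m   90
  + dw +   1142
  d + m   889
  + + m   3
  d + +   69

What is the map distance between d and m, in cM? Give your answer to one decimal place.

The two rarest classes, + + m and d dw +, are the double crossovers. Comparing them with the parentals, only the d allele has switched, so d is the middle locus and the order is m – d – dw.
Crossovers in the m–d interval produce the single-crossover classes d + + and + dw m (69 + 94 = 163) plus the double crossovers (8).
RF(m–d) = (163 + 8) / 2409 = 171/2409 = 0.0710 → 7.1 cM.

7.1 cM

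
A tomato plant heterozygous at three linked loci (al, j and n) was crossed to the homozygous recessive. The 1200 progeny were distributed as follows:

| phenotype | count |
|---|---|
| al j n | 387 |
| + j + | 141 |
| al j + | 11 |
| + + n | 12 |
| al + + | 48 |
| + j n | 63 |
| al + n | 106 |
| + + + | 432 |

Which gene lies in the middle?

The two most frequent reciprocal classes, al j n and + + +, are the parental types, so the F1 was al j n / + + +.
The two rarest classes, al j + and + + n, are the double crossovers. Comparing them with the parentals, only the n allele has switched, so n is the middle locus and the order is al – n – j.

n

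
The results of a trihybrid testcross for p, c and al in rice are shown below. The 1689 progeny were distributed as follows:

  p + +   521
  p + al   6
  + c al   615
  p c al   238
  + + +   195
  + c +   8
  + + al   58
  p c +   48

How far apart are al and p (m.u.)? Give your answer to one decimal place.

The two most frequent reciprocal classes, + c al and p + +, are the parental types, so the F1 was + c al / p + +.
The two rarest classes, + c + and p + al, are the double crossovers. Comparing them with the parentals, only the al allele has switched, so al is the middle locus and the order is c – al – p.
Crossovers in the al–p interval produce the single-crossover classes p c al and + + + (238 + 195 = 433) plus the double crossovers (14).
RF(al–p) = (433 + 14) / 1689 = 447/1689 = 0.2647 → 26.5 m.u.

26.5 m.u.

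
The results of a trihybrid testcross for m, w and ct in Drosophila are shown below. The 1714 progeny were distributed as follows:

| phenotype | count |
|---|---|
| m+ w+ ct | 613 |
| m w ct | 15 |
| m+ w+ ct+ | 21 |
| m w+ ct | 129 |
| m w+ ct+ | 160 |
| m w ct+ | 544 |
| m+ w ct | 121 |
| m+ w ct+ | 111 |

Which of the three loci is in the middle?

The two most frequent reciprocal classes, m w ct+ and m+ w+ ct, are the parental types, so the F1 was m w ct+ / m+ w+ ct.
The two rarest classes, m w ct and m+ w+ ct+, are the double crossovers. Comparing them with the parentals, only the ct allele has switched, so ct is the middle locus and the order is w – ct – m.

ct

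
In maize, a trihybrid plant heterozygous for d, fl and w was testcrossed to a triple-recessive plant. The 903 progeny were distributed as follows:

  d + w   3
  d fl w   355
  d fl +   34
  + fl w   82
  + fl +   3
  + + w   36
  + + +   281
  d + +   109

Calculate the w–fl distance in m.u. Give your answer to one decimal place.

The two most frequent reciprocal classes, + + + and d fl w, are the parental types, so the F1 was + + + / d fl w.
The two rarest classes, + fl + and d + w, are the double crossovers. Comparing them with the parentals, only the fl allele has switched, so fl is the middle locus and the order is w – fl – d.
Crossovers in the w–fl interval produce the single-crossover classes + + w and d fl + (36 + 34 = 70) plus the double crossovers (6).
RF(w–fl) = (70 + 6) / 903 = 76/903 = 0.0842 → 8.4 m.u.

8.4 m.u.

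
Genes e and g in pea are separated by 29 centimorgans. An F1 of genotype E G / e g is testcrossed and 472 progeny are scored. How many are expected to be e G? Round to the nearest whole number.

68

A map distance of 29 centimorgans corresponds to a recombination frequency of 0.290.
The F1 is E G / e g, so e G is a recombinant gamete class with expected frequency r/2 = 0.290/2 = 0.1450.
Expected number = 0.1450 × 472 = 68.44 ≈ 68.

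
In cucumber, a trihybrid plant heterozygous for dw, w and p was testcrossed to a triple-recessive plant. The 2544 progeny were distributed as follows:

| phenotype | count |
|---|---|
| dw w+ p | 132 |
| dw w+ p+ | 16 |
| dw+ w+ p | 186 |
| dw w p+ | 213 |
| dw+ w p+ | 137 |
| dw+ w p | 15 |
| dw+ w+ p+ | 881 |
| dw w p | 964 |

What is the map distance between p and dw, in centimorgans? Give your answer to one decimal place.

16.9 centimorgans

The two most frequent reciprocal classes, dw w p and dw+ w+ p+, are the parental types, so the F1 was dw w p / dw+ w+ p+.
The two rarest classes, dw+ w p and dw w+ p+, are the double crossovers. Comparing them with the parentals, only the dw allele has switched, so dw is the middle locus and the order is p – dw – w.
Crossovers in the p–dw interval produce the single-crossover classes dw w p+ and dw+ w+ p (213 + 186 = 399) plus the double crossovers (31).
RF(p–dw) = (399 + 31) / 2544 = 430/2544 = 0.1690 → 16.9 centimorgans.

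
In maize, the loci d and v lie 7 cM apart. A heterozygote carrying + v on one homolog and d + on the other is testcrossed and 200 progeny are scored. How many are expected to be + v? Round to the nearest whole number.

93

A map distance of 7 cM corresponds to a recombination frequency of 0.070.
The F1 is + v / d +, so + v is a parental gamete class with expected frequency (1 − r)/2 = 0.930/2 = 0.4650.
Expected number = 0.4650 × 200 = 93.00 ≈ 93.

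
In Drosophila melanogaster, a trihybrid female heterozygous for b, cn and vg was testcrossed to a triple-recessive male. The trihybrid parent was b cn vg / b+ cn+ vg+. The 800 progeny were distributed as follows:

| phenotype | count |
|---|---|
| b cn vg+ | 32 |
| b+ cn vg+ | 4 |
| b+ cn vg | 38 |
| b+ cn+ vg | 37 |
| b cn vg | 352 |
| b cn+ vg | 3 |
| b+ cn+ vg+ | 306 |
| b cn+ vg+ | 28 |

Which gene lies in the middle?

cn

The two rarest classes, b cn+ vg and b+ cn vg+, are the double crossovers. Comparing them with the parentals, only the cn allele has switched, so cn is the middle locus and the order is b – cn – vg.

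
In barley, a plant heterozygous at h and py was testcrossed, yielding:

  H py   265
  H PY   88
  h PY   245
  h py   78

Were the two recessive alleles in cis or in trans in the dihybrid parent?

trans

The two most frequent classes are H py (265) and h PY (245); these are the parental (non-recombinant) types.
So the F1 carried H py on one chromosome and h PY on the other — the recessive alleles are on opposite chromosomes (trans / repulsion).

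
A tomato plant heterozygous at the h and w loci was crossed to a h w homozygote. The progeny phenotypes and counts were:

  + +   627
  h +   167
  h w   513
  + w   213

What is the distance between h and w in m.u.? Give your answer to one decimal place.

The two most frequent classes, + + (627) and h w (513), are the parental types, so the F1 was + + / h w.
The recombinant classes are + w and h +: 213 + 167 = 380.
Recombination frequency = 380/1520 = 0.2500 ≈ 25.0%, i.e. 25.0 m.u.

25.0 m.u.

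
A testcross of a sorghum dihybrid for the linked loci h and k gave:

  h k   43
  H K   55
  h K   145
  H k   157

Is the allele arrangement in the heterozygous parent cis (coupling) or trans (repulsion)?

trans

The two most frequent classes are H k (157) and h K (145); these are the parental (non-recombinant) types.
So the F1 carried H k on one chromosome and h K on the other — the recessive alleles are on opposite chromosomes (trans / repulsion).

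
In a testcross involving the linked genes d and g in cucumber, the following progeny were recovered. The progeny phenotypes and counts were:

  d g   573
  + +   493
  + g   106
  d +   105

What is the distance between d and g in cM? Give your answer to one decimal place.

The two most frequent classes, + + (493) and d g (573), are the parental types, so the F1 was + + / d g.
The recombinant classes are + g and d +: 106 + 105 = 211.
Recombination frequency = 211/1277 = 0.1652 ≈ 16.5%, i.e. 16.5 cM.

16.5 cM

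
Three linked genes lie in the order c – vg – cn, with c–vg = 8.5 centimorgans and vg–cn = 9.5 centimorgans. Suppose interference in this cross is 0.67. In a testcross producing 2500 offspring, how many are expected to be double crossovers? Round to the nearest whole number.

Map distances give recombination frequencies of 0.085 and 0.095 for the two intervals.
With interference 0.67 (so coincidence = 0.33), expected double-crossover frequency = 0.085 × 0.095 × 0.33 = 0.00266.
Expected number = 0.00266 × 2500 = 6.66 ≈ 7.

7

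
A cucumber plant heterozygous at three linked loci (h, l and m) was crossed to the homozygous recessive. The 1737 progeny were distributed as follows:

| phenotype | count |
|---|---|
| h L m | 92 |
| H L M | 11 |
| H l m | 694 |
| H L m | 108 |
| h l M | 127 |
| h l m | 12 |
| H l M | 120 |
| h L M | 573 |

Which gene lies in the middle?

h

The two most frequent reciprocal classes, H l m and h L M, are the parental types, so the F1 was H l m / h L M.
The two rarest classes, h l m and H L M, are the double crossovers. Comparing them with the parentals, only the h allele has switched, so h is the middle locus and the order is l – h – m.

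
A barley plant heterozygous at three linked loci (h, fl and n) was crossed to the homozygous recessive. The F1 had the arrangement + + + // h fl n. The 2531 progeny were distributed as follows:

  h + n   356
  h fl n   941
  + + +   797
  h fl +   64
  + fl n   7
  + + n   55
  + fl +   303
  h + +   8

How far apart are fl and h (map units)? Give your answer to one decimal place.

The two rarest classes, h + + and + fl n, are the double crossovers. Comparing them with the parentals, only the h allele has switched, so h is the middle locus and the order is fl – h – n.
Crossovers in the fl–h interval produce the single-crossover classes + fl + and h + n (303 + 356 = 659) plus the double crossovers (15).
RF(fl–h) = (659 + 15) / 2531 = 674/2531 = 0.2663 → 26.6 map units.

26.6 map units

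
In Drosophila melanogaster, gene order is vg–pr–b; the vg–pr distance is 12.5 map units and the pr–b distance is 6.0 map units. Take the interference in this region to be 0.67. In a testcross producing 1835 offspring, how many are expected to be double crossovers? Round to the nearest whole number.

Map distances give recombination frequencies of 0.125 and 0.060 for the two intervals.
With interference 0.67 (so coincidence = 0.33), expected double-crossover frequency = 0.125 × 0.060 × 0.33 = 0.00247.
Expected number = 0.00247 × 1835 = 4.54 ≈ 5.

5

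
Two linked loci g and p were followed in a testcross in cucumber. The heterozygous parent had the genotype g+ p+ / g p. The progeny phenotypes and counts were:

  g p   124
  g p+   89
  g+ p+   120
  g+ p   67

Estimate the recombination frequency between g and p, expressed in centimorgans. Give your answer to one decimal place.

The recombinant classes are g+ p and g p+: 67 + 89 = 156.
Recombination frequency = 156/400 = 0.3900 ≈ 39.0%, i.e. 39.0 centimorgans.

39.0 centimorgans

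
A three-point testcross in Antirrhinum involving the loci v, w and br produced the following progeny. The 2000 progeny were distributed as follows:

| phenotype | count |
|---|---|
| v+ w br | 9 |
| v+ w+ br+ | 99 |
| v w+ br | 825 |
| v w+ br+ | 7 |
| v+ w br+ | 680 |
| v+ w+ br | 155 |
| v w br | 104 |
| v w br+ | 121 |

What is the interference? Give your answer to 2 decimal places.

0.50

The two most frequent reciprocal classes, v w+ br and v+ w br+, are the parental types, so the F1 was v w+ br / v+ w br+.
The two rarest classes, v w+ br+ and v+ w br, are the double crossovers. Comparing them with the parentals, only the br allele has switched, so br is the middle locus and the order is w – br – v.
w–br: (203 + 16)/2000 = 0.1095; br–v: (276 + 16)/2000 = 0.1460.
Expected DCO frequency = 0.1095 × 0.1460 ≈ 0.01599; observed = 16/2000 ≈ 0.00800.
Coefficient of coincidence = 0.00800/0.01599 ≈ 0.50; interference = 1 − 0.50 = 0.50.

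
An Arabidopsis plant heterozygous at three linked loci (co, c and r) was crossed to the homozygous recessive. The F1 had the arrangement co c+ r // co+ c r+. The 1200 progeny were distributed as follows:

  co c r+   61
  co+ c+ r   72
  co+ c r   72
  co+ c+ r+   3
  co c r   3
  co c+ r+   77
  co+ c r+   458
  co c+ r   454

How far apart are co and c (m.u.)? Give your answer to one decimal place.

The two rarest classes, co c r and co+ c+ r+, are the double crossovers. Comparing them with the parentals, only the c allele has switched, so c is the middle locus and the order is co – c – r.
Crossovers in the co–c interval produce the single-crossover classes co+ c+ r and co c r+ (72 + 61 = 133) plus the double crossovers (6).
RF(co–c) = (133 + 6) / 1200 = 139/1200 = 0.1158 → 11.6 m.u.

11.6 m.u.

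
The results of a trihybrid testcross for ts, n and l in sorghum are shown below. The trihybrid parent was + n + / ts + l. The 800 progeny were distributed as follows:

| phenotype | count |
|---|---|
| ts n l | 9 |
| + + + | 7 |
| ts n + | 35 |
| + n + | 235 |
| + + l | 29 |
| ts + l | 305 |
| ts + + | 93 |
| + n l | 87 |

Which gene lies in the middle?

The two rarest classes, + + + and ts n l, are the double crossovers. Comparing them with the parentals, only the n allele has switched, so n is the middle locus and the order is ts – n – l.

n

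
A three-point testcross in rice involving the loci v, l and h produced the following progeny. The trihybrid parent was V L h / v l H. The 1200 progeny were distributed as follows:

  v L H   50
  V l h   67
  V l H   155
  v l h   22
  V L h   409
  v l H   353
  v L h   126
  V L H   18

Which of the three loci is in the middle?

h

The two rarest classes, V L H and v l h, are the double crossovers. Comparing them with the parentals, only the h allele has switched, so h is the middle locus and the order is v – h – l.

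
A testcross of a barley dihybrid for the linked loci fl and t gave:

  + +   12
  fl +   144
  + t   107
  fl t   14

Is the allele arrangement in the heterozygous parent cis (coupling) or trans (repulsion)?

trans

The two most frequent classes are + t (107) and fl + (144); these are the parental (non-recombinant) types.
So the F1 carried + t on one chromosome and fl + on the other — the recessive alleles are on opposite chromosomes (trans / repulsion).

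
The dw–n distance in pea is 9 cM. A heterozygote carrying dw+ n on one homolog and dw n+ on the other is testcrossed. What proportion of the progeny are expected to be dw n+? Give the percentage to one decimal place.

45.5%

A map distance of 9 cM corresponds to a recombination frequency of 0.090.
The F1 is dw+ n / dw n+, so dw n+ is a parental gamete class with expected frequency (1 − r)/2 = 0.910/2 = 0.4550.
That is 0.4550 = 45.5% of the progeny.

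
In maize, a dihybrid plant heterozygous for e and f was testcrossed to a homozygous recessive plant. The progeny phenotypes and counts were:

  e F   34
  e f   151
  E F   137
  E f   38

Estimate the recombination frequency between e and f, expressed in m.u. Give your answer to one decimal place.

The two most frequent classes, E F (137) and e f (151), are the parental types, so the F1 was E F / e f.
The recombinant classes are E f and e F: 38 + 34 = 72.
Recombination frequency = 72/360 = 0.2000 ≈ 20.0%, i.e. 20.0 m.u.

20.0 m.u.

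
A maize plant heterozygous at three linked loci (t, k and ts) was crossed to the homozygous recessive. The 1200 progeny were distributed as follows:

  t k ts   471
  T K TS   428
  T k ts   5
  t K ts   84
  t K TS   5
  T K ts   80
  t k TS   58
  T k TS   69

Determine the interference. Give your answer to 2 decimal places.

0.50

The two most frequent reciprocal classes, t k ts and T K TS, are the parental types, so the F1 was t k ts / T K TS.
The two rarest classes, T k ts and t K TS, are the double crossovers. Comparing them with the parentals, only the t allele has switched, so t is the middle locus and the order is k – t – ts.
k–t: (153 + 10)/1200 = 0.1358; t–ts: (138 + 10)/1200 = 0.1233.
Expected DCO frequency = 0.1358 × 0.1233 ≈ 0.01674; observed = 10/1200 ≈ 0.00833.
Coefficient of coincidence = 0.00833/0.01674 ≈ 0.50; interference = 1 − 0.50 = 0.50.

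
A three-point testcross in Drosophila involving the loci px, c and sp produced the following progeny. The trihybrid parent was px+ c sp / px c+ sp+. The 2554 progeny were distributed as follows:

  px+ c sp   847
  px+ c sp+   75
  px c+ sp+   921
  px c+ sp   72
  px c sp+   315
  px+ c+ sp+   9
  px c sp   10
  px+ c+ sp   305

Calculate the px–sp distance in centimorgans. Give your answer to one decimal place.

6.5 centimorgans

The two rarest classes, px c sp and px+ c+ sp+, are the double crossovers. Comparing them with the parentals, only the px allele has switched, so px is the middle locus and the order is c – px – sp.
Crossovers in the px–sp interval produce the single-crossover classes px+ c sp+ and px c+ sp (75 + 72 = 147) plus the double crossovers (19).
RF(px–sp) = (147 + 19) / 2554 = 166/2554 = 0.0650 → 6.5 centimorgans.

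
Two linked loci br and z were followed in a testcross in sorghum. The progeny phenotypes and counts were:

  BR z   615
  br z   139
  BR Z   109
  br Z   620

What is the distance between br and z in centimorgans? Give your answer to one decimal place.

The two most frequent classes, BR z (615) and br Z (620), are the parental types, so the F1 was BR z / br Z.
The recombinant classes are BR Z and br z: 109 + 139 = 248.
Recombination frequency = 248/1483 = 0.1672 ≈ 16.7%, i.e. 16.7 centimorgans.

16.7 centimorgans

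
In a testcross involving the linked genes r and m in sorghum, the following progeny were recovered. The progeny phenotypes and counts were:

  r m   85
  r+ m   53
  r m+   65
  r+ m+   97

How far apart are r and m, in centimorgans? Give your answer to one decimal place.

39.3 centimorgans

The two most frequent classes, r+ m+ (97) and r m (85), are the parental types, so the F1 was r+ m+ / r m.
The recombinant classes are r+ m and r m+: 53 + 65 = 118.
Recombination frequency = 118/300 = 0.3933 ≈ 39.3%, i.e. 39.3 centimorgans.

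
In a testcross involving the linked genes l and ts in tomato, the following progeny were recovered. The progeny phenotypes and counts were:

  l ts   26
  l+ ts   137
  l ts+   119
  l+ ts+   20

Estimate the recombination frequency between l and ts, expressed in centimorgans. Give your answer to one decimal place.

15.2 centimorgans

The two most frequent classes, l+ ts (137) and l ts+ (119), are the parental types, so the F1 was l+ ts / l ts+.
The recombinant classes are l+ ts+ and l ts: 20 + 26 = 46.
Recombination frequency = 46/302 = 0.1523 ≈ 15.2%, i.e. 15.2 centimorgans.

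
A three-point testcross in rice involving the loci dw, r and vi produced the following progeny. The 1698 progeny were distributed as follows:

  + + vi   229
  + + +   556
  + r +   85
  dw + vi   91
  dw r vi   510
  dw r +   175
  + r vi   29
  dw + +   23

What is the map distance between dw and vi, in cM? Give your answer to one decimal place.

The two most frequent reciprocal classes, dw r vi and + + +, are the parental types, so the F1 was dw r vi / + + +.
The two rarest classes, + r vi and dw + +, are the double crossovers. Comparing them with the parentals, only the dw allele has switched, so dw is the middle locus and the order is r – dw – vi.
Crossovers in the dw–vi interval produce the single-crossover classes dw r + and + + vi (175 + 229 = 404) plus the double crossovers (52).
RF(dw–vi) = (404 + 52) / 1698 = 456/1698 = 0.2686 → 26.9 cM.

26.9 cM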